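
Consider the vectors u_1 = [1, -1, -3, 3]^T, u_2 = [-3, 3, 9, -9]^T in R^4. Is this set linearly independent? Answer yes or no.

Form the matrix with these vectors as rows and row reduce.
R2 ← R2 + (3)·R1: [0, 0, 0, 0]
1 nonzero row, so the 2 vectors span a space of dimension 1.
Since 1 < 2, the vectors are linearly dependent.

no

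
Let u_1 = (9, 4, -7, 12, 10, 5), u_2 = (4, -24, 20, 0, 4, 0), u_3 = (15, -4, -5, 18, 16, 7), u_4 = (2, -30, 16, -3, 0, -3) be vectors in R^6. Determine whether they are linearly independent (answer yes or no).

Form the matrix with these vectors as rows and row reduce.
R2 ← R2 − (4/9)·R1: [0, -232/9, 208/9, -16/3, -4/9, -20/9]
R3 ← R3 − (5/3)·R1: [0, -32/3, 20/3, -2, -2/3, -4/3]
R4 ← R4 − (2/9)·R1: [0, -278/9, 158/9, -17/3, -20/9, -37/9]
R3 ← R3 − (12/29)·R2: [0, 0, -84/29, 6/29, -14/29, -12/29]
R4 ← R4 − (139/116)·R2: [0, 0, -294/29, 21/29, -49/29, -42/29]
R4 ← R4 − (7/2)·R3: [0, 0, 0, 0, 0, 0]
3 nonzero rows, so the 4 vectors span a space of dimension 3.
Since 3 < 4, the vectors are linearly dependent.

no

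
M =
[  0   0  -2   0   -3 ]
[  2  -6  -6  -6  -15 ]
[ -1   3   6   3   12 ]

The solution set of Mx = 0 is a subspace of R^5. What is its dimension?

Row reduce to echelon form.
Swap R1 ↔ R2
R3 ← R3 + (1/2)·R1: [0, 0, 3, 0, 9/2]
R3 ← R3 + (3/2)·R2: [0, 0, 0, 0, 0]
2 nonzero rows, so rank(M) = 2.
M has 5 columns; by rank–nullity, nullity = 5 − 2 = 3.

3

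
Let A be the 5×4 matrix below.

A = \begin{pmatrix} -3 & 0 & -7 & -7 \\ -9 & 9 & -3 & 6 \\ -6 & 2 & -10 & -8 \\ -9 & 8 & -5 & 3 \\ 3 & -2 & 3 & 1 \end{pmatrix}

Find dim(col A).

Row reduce to echelon form.
R2 ← R2 − (3)·R1: [0, 9, 18, 27]
R3 ← R3 − (2)·R1: [0, 2, 4, 6]
R4 ← R4 − (3)·R1: [0, 8, 16, 24]
R5 ← R5 + R1: [0, -2, -4, -6]
R3 ← R3 − (2/9)·R2: [0, 0, 0, 0]
R4 ← R4 − (8/9)·R2: [0, 0, 0, 0]
R5 ← R5 + (2/9)·R2: [0, 0, 0, 0]
Echelon form has 2 nonzero rows, so rank(A) = 2.
The column space has dimension equal to the rank: 2.

2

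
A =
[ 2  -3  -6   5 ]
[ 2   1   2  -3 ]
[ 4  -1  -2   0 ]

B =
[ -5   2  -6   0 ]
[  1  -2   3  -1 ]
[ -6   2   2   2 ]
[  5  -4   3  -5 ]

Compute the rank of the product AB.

2

First compute AB:
[[ 48, -22, -18, -34],
 [-36,  18, -14,  18],
 [ -9,   6, -31,  -3]]
Now row reduce the product.
R2 ← R2 + (3/4)·R1: [0, 3/2, -55/2, -15/2]
R3 ← R3 + (3/16)·R1: [0, 15/8, -275/8, -75/8]
R3 ← R3 − (5/4)·R2: [0, 0, 0, 0]
2 nonzero rows, so rank(AB) = 2.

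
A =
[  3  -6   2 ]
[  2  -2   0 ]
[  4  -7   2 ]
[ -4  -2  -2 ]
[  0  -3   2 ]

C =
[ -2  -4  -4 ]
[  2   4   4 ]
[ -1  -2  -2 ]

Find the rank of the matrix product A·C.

1

First compute AC:
[[-20, -40, -40],
 [ -8, -16, -16],
 [-24, -48, -48],
 [  6,  12,  12],
 [ -8, -16, -16]]
Now row reduce the product.
R2 ← R2 − (2/5)·R1: [0, 0, 0]
R3 ← R3 − (6/5)·R1: [0, 0, 0]
R4 ← R4 + (3/10)·R1: [0, 0, 0]
R5 ← R5 − (2/5)·R1: [0, 0, 0]
1 nonzero row, so rank(AC) = 1.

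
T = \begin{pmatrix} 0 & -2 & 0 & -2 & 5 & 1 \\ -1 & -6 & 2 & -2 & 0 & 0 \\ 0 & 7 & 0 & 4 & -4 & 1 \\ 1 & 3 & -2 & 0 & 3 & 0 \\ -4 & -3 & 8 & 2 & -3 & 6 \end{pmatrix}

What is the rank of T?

3

Row reduce to echelon form.
Swap R1 ↔ R2
R4 ← R4 + R1: [0, -3, 0, -2, 3, 0]
R5 ← R5 − (4)·R1: [0, 21, 0, 10, -3, 6]
R3 ← R3 + (7/2)·R2: [0, 0, 0, -3, 27/2, 9/2]
R4 ← R4 − (3/2)·R2: [0, 0, 0, 1, -9/2, -3/2]
R5 ← R5 + (21/2)·R2: [0, 0, 0, -11, 99/2, 33/2]
R4 ← R4 + (1/3)·R3: [0, 0, 0, 0, 0, 0]
R5 ← R5 − (11/3)·R3: [0, 0, 0, 0, 0, 0]
Echelon form has 3 nonzero rows, so rank(T) = 3.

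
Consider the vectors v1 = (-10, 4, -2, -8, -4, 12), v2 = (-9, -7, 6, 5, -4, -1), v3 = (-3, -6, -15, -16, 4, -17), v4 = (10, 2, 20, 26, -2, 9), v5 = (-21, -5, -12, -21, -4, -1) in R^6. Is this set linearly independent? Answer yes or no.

no

Form the matrix with these vectors as rows and row reduce.
R2 ← R2 − (9/10)·R1: [0, -53/5, 39/5, 61/5, -2/5, -59/5]
R3 ← R3 − (3/10)·R1: [0, -36/5, -72/5, -68/5, 26/5, -103/5]
R4 ← R4 + R1: [0, 6, 18, 18, -6, 21]
R5 ← R5 − (21/10)·R1: [0, -67/5, -39/5, -21/5, 22/5, -131/5]
R3 ← R3 − (36/53)·R2: [0, 0, -1044/53, -1160/53, 290/53, -667/53]
R4 ← R4 + (30/53)·R2: [0, 0, 1188/53, 1320/53, -330/53, 759/53]
R5 ← R5 − (67/53)·R2: [0, 0, -936/53, -1040/53, 260/53, -598/53]
R4 ← R4 + (33/29)·R3: [0, 0, 0, 0, 0, 0]
R5 ← R5 − (26/29)·R3: [0, 0, 0, 0, 0, 0]
3 nonzero rows, so the 5 vectors span a space of dimension 3.
Since 3 < 5, the vectors are linearly dependent.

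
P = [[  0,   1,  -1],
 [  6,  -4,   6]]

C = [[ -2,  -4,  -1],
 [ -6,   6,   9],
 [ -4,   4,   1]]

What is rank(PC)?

First compute PC:
[[ -2,   2,   8],
 [-12, -24, -36]]
Now row reduce the product.
R2 ← R2 − (6)·R1: [0, -36, -84]
2 nonzero rows, so rank(PC) = 2.

2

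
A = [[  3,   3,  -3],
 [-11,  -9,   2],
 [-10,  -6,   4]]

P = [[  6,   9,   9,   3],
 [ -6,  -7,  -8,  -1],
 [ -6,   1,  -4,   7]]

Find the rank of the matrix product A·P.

First compute AP:
[[ 18,   3,  15, -15],
 [-24, -34, -35, -10],
 [-48, -44, -58,   4]]
Now row reduce the product.
R2 ← R2 + (4/3)·R1: [0, -30, -15, -30]
R3 ← R3 + (8/3)·R1: [0, -36, -18, -36]
R3 ← R3 − (6/5)·R2: [0, 0, 0, 0]
2 nonzero rows, so rank(AP) = 2.

2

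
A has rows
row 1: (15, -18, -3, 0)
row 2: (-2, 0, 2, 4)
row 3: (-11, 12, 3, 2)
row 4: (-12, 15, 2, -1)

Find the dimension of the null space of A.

Row reduce to echelon form.
R2 ← R2 + (2/15)·R1: [0, -12/5, 8/5, 4]
R3 ← R3 + (11/15)·R1: [0, -6/5, 4/5, 2]
R4 ← R4 + (4/5)·R1: [0, 3/5, -2/5, -1]
R3 ← R3 − (1/2)·R2: [0, 0, 0, 0]
R4 ← R4 + (1/4)·R2: [0, 0, 0, 0]
2 nonzero rows, so rank(A) = 2.
A has 4 columns; by rank–nullity, nullity = 4 − 2 = 2.

2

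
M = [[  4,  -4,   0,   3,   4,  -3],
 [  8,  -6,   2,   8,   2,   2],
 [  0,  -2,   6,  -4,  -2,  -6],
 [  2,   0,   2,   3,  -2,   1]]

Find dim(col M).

Row reduce to echelon form.
R2 ← R2 − (2)·R1: [0, 2, 2, 2, -6, 8]
R4 ← R4 − (1/2)·R1: [0, 2, 2, 3/2, -4, 5/2]
R3 ← R3 + R2: [0, 0, 8, -2, -8, 2]
R4 ← R4 − R2: [0, 0, 0, -1/2, 2, -11/2]
Echelon form has 4 nonzero rows, so rank(M) = 4.
The column space has dimension equal to the rank: 4.

4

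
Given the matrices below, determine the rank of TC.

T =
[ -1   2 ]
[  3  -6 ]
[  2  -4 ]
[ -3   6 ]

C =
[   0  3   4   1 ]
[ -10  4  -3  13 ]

First compute TC:
[[-20,   5, -10,  25],
 [ 60, -15,  30, -75],
 [ 40, -10,  20, -50],
 [-60,  15, -30,  75]]
Now row reduce the product.
R2 ← R2 + (3)·R1: [0, 0, 0, 0]
R3 ← R3 + (2)·R1: [0, 0, 0, 0]
R4 ← R4 − (3)·R1: [0, 0, 0, 0]
1 nonzero row, so rank(TC) = 1.

1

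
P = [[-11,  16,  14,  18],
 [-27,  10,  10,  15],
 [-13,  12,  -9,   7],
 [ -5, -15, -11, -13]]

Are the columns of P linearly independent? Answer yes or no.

yes

Row reduce P to echelon form.
R2 ← R2 − (27/11)·R1: [0, -322/11, -268/11, -321/11]
R3 ← R3 − (13/11)·R1: [0, -76/11, -281/11, -157/11]
R4 ← R4 − (5/11)·R1: [0, -245/11, -191/11, -233/11]
R3 ← R3 − (38/161)·R2: [0, 0, -3187/161, -1189/161]
R4 ← R4 − (35/46)·R2: [0, 0, 27/23, 47/46]
R4 ← R4 + (189/3187)·R3: [0, 0, 0, 3721/6374]
4 pivots among 4 columns.
Every column is a pivot column, so the columns are linearly independent.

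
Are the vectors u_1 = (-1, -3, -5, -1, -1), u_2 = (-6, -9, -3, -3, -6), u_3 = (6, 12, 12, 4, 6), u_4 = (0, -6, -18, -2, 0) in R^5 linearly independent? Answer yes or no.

no

Form the matrix with these vectors as rows and row reduce.
R2 ← R2 − (6)·R1: [0, 9, 27, 3, 0]
R3 ← R3 + (6)·R1: [0, -6, -18, -2, 0]
R3 ← R3 + (2/3)·R2: [0, 0, 0, 0, 0]
R4 ← R4 + (2/3)·R2: [0, 0, 0, 0, 0]
2 nonzero rows, so the 4 vectors span a space of dimension 2.
Since 2 < 4, the vectors are linearly dependent.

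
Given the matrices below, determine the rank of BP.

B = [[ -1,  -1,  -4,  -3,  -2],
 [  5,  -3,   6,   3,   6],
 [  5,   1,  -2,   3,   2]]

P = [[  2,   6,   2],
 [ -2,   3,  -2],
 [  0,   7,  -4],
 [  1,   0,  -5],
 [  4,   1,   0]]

First compute BP:
[[-11, -39,  31],
 [ 43,  69, -23],
 [ 19,  21,   1]]
Now row reduce the product.
R2 ← R2 + (43/11)·R1: [0, -918/11, 1080/11]
R3 ← R3 + (19/11)·R1: [0, -510/11, 600/11]
R3 ← R3 − (5/9)·R2: [0, 0, 0]
2 nonzero rows, so rank(BP) = 2.

2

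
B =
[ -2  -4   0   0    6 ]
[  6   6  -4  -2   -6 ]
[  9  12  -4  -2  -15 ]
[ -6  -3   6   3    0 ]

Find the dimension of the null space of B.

3

Row reduce to echelon form.
R2 ← R2 + (3)·R1: [0, -6, -4, -2, 12]
R3 ← R3 + (9/2)·R1: [0, -6, -4, -2, 12]
R4 ← R4 − (3)·R1: [0, 9, 6, 3, -18]
R3 ← R3 − R2: [0, 0, 0, 0, 0]
R4 ← R4 + (3/2)·R2: [0, 0, 0, 0, 0]
2 nonzero rows, so rank(B) = 2.
B has 5 columns; by rank–nullity, nullity = 5 − 2 = 3.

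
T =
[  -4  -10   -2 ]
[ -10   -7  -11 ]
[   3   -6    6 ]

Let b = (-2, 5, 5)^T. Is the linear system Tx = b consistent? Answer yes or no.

Row reduce the augmented matrix [T | b].
R2 ← R2 − (5/2)·R1: [0, 18, -6, 10]
R3 ← R3 + (3/4)·R1: [0, -27/2, 9/2, 7/2]
R3 ← R3 + (3/4)·R2: [0, 0, 0, 11]
The echelon form has 3 nonzero rows; the last pivot sits in the augmented column, so rank(T) = 2 but rank([T|b]) = 3.
Since the ranks differ, the system is inconsistent.

no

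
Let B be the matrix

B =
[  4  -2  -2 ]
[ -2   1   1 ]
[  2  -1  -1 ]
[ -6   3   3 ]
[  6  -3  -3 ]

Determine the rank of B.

Row reduce to echelon form.
R2 ← R2 + (1/2)·R1: [0, 0, 0]
R3 ← R3 − (1/2)·R1: [0, 0, 0]
R4 ← R4 + (3/2)·R1: [0, 0, 0]
R5 ← R5 − (3/2)·R1: [0, 0, 0]
Echelon form has 1 nonzero row, so rank(B) = 1.

1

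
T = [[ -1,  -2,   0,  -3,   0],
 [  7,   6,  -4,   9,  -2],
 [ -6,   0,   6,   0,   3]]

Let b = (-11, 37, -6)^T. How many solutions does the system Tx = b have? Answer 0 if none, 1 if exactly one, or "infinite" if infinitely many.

Row reduce the augmented matrix [T | b].
R2 ← R2 + (7)·R1: [0, -8, -4, -12, -2, -40]
R3 ← R3 − (6)·R1: [0, 12, 6, 18, 3, 60]
R3 ← R3 + (3/2)·R2: [0, 0, 0, 0, 0, 0]
The echelon form has 2 nonzero rows, and every pivot lies in the first 5 columns, so rank(T) = rank([T|b]) = 2.
The system is consistent.
rank = 2 < 5 unknowns, so there are infinitely many solutions.

infinite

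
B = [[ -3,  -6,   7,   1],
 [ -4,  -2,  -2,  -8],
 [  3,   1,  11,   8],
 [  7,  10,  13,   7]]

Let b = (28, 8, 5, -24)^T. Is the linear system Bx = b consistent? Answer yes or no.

Row reduce the augmented matrix [B | b].
R2 ← R2 − (4/3)·R1: [0, 6, -34/3, -28/3, -88/3]
R3 ← R3 + R1: [0, -5, 18, 9, 33]
R4 ← R4 + (7/3)·R1: [0, -4, 88/3, 28/3, 124/3]
R3 ← R3 + (5/6)·R2: [0, 0, 77/9, 11/9, 77/9]
R4 ← R4 + (2/3)·R2: [0, 0, 196/9, 28/9, 196/9]
R4 ← R4 − (28/11)·R3: [0, 0, 0, 0, 0]
The echelon form has 3 nonzero rows, and every pivot lies in the first 4 columns, so rank(B) = rank([B|b]) = 3.
The system is consistent.

yes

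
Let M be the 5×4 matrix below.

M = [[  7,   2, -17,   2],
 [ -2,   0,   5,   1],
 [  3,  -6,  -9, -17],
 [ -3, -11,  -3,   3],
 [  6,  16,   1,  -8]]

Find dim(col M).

4

Row reduce to echelon form.
R2 ← R2 + (2/7)·R1: [0, 4/7, 1/7, 11/7]
R3 ← R3 − (3/7)·R1: [0, -48/7, -12/7, -125/7]
R4 ← R4 + (3/7)·R1: [0, -71/7, -72/7, 27/7]
R5 ← R5 − (6/7)·R1: [0, 100/7, 109/7, -68/7]
R3 ← R3 + (12)·R2: [0, 0, 0, 1]
R4 ← R4 + (71/4)·R2: [0, 0, -31/4, 127/4]
R5 ← R5 − (25)·R2: [0, 0, 12, -49]
Swap R3 ↔ R4
R5 ← R5 + (48/31)·R3: [0, 0, 0, 5/31]
R5 ← R5 − (5/31)·R4: [0, 0, 0, 0]
Echelon form has 4 nonzero rows, so rank(M) = 4.
The column space has dimension equal to the rank: 4.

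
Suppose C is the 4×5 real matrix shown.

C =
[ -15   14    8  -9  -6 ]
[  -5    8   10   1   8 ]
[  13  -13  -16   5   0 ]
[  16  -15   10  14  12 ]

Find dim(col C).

4

Row reduce to echelon form.
R2 ← R2 − (1/3)·R1: [0, 10/3, 22/3, 4, 10]
R3 ← R3 + (13/15)·R1: [0, -13/15, -136/15, -14/5, -26/5]
R4 ← R4 + (16/15)·R1: [0, -1/15, 278/15, 22/5, 28/5]
R3 ← R3 + (13/50)·R2: [0, 0, -179/25, -44/25, -13/5]
R4 ← R4 + (1/50)·R2: [0, 0, 467/25, 112/25, 29/5]
R4 ← R4 + (467/179)·R3: [0, 0, 0, -20/179, -176/179]
Echelon form has 4 nonzero rows, so rank(C) = 4.
The column space has dimension equal to the rank: 4.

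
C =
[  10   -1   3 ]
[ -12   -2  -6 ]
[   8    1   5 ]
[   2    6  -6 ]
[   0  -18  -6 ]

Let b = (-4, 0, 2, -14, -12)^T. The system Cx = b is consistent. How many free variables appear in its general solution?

Row reduce the augmented matrix [C | b].
R2 ← R2 + (6/5)·R1: [0, -16/5, -12/5, -24/5]
R3 ← R3 − (4/5)·R1: [0, 9/5, 13/5, 26/5]
R4 ← R4 − (1/5)·R1: [0, 31/5, -33/5, -66/5]
R3 ← R3 + (9/16)·R2: [0, 0, 5/4, 5/2]
R4 ← R4 + (31/16)·R2: [0, 0, -45/4, -45/2]
R5 ← R5 − (45/8)·R2: [0, 0, 15/2, 15]
R4 ← R4 + (9)·R3: [0, 0, 0, 0]
R5 ← R5 − (6)·R3: [0, 0, 0, 0]
The echelon form has 3 nonzero rows, and every pivot lies in the first 3 columns, so rank(C) = rank([C|b]) = 3.
The system is consistent.
Free variables = (unknowns) − (rank) = 3 − 3 = 0.

0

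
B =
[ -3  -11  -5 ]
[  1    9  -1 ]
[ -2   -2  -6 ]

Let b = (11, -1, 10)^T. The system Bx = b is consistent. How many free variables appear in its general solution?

Row reduce the augmented matrix [B | b].
R2 ← R2 + (1/3)·R1: [0, 16/3, -8/3, 8/3]
R3 ← R3 − (2/3)·R1: [0, 16/3, -8/3, 8/3]
R3 ← R3 − R2: [0, 0, 0, 0]
The echelon form has 2 nonzero rows, and every pivot lies in the first 3 columns, so rank(B) = rank([B|b]) = 2.
The system is consistent.
Free variables = (unknowns) − (rank) = 3 − 2 = 1.

1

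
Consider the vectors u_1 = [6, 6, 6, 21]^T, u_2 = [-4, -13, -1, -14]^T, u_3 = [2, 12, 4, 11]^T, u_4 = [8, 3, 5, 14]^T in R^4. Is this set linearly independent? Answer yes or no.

Form the matrix with these vectors as rows and row reduce.
R2 ← R2 + (2/3)·R1: [0, -9, 3, 0]
R3 ← R3 − (1/3)·R1: [0, 10, 2, 4]
R4 ← R4 − (4/3)·R1: [0, -5, -3, -14]
R3 ← R3 + (10/9)·R2: [0, 0, 16/3, 4]
R4 ← R4 − (5/9)·R2: [0, 0, -14/3, -14]
R4 ← R4 + (7/8)·R3: [0, 0, 0, -21/2]
4 nonzero rows, so the 4 vectors span a space of dimension 4.
Since 4 = 4, the vectors are linearly independent.

yes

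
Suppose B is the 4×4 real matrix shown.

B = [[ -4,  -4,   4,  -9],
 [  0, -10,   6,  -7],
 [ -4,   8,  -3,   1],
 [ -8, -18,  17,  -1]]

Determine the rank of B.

Row reduce to echelon form.
R3 ← R3 − R1: [0, 12, -7, 10]
R4 ← R4 − (2)·R1: [0, -10, 9, 17]
R3 ← R3 + (6/5)·R2: [0, 0, 1/5, 8/5]
R4 ← R4 − R2: [0, 0, 3, 24]
R4 ← R4 − (15)·R3: [0, 0, 0, 0]
Echelon form has 3 nonzero rows, so rank(B) = 3.

3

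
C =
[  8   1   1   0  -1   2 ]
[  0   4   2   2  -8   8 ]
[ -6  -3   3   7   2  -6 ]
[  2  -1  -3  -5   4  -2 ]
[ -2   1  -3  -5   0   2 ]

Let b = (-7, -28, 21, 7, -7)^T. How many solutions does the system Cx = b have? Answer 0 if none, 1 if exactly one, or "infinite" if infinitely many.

Row reduce the augmented matrix [C | b].
R3 ← R3 + (3/4)·R1: [0, -9/4, 15/4, 7, 5/4, -9/2, 63/4]
R4 ← R4 − (1/4)·R1: [0, -5/4, -13/4, -5, 17/4, -5/2, 35/4]
R5 ← R5 + (1/4)·R1: [0, 5/4, -11/4, -5, -1/4, 5/2, -35/4]
R3 ← R3 + (9/16)·R2: [0, 0, 39/8, 65/8, -13/4, 0, 0]
R4 ← R4 + (5/16)·R2: [0, 0, -21/8, -35/8, 7/4, 0, 0]
R5 ← R5 − (5/16)·R2: [0, 0, -27/8, -45/8, 9/4, 0, 0]
R4 ← R4 + (7/13)·R3: [0, 0, 0, 0, 0, 0, 0]
R5 ← R5 + (9/13)·R3: [0, 0, 0, 0, 0, 0, 0]
The echelon form has 3 nonzero rows, and every pivot lies in the first 6 columns, so rank(C) = rank([C|b]) = 3.
The system is consistent.
rank = 3 < 6 unknowns, so there are infinitely many solutions.

infinite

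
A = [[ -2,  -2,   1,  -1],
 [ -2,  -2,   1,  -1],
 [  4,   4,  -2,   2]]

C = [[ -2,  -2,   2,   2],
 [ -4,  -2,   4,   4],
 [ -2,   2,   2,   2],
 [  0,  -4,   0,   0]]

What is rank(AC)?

First compute AC:
[[ 10,  14, -10, -10],
 [ 10,  14, -10, -10],
 [-20, -28,  20,  20]]
Now row reduce the product.
R2 ← R2 − R1: [0, 0, 0, 0]
R3 ← R3 + (2)·R1: [0, 0, 0, 0]
1 nonzero row, so rank(AC) = 1.

1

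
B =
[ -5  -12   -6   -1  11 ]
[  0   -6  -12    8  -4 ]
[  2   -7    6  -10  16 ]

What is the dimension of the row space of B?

Row reduce to echelon form.
R3 ← R3 + (2/5)·R1: [0, -59/5, 18/5, -52/5, 102/5]
R3 ← R3 − (59/30)·R2: [0, 0, 136/5, -392/15, 424/15]
Echelon form has 3 nonzero rows, so rank(B) = 3.
The row space has dimension equal to the rank: 3.

3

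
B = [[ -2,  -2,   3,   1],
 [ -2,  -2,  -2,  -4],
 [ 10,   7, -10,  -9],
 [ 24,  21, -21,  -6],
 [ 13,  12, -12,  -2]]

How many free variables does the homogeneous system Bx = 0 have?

Row reduce to echelon form.
R2 ← R2 − R1: [0, 0, -5, -5]
R3 ← R3 + (5)·R1: [0, -3, 5, -4]
R4 ← R4 + (12)·R1: [0, -3, 15, 6]
R5 ← R5 + (13/2)·R1: [0, -1, 15/2, 9/2]
Swap R2 ↔ R3
R4 ← R4 − R2: [0, 0, 10, 10]
R5 ← R5 − (1/3)·R2: [0, 0, 35/6, 35/6]
R4 ← R4 + (2)·R3: [0, 0, 0, 0]
R5 ← R5 + (7/6)·R3: [0, 0, 0, 0]
3 nonzero rows, so rank(B) = 3.
B has 4 columns; by rank–nullity, nullity = 4 − 3 = 1.

1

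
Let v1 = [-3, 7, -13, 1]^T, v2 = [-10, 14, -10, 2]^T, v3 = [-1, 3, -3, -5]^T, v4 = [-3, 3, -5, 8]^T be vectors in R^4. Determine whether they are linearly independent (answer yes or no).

yes

Form the matrix with these vectors as rows and row reduce.
R2 ← R2 − (10/3)·R1: [0, -28/3, 100/3, -4/3]
R3 ← R3 − (1/3)·R1: [0, 2/3, 4/3, -16/3]
R4 ← R4 − R1: [0, -4, 8, 7]
R3 ← R3 + (1/14)·R2: [0, 0, 26/7, -38/7]
R4 ← R4 − (3/7)·R2: [0, 0, -44/7, 53/7]
R4 ← R4 + (22/13)·R3: [0, 0, 0, -21/13]
4 nonzero rows, so the 4 vectors span a space of dimension 4.
Since 4 = 4, the vectors are linearly independent.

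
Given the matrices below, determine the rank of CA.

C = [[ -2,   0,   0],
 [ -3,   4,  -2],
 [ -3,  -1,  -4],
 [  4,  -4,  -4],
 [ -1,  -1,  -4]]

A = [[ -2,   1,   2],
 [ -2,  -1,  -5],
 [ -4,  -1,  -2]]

First compute CA:
[[  4,  -2,  -4],
 [  6,  -5, -22],
 [ 24,   2,   7],
 [ 16,  12,  36],
 [ 20,   4,  11]]
Now row reduce the product.
R2 ← R2 − (3/2)·R1: [0, -2, -16]
R3 ← R3 − (6)·R1: [0, 14, 31]
R4 ← R4 − (4)·R1: [0, 20, 52]
R5 ← R5 − (5)·R1: [0, 14, 31]
R3 ← R3 + (7)·R2: [0, 0, -81]
R4 ← R4 + (10)·R2: [0, 0, -108]
R5 ← R5 + (7)·R2: [0, 0, -81]
R4 ← R4 − (4/3)·R3: [0, 0, 0]
R5 ← R5 − R3: [0, 0, 0]
3 nonzero rows, so rank(CA) = 3.

3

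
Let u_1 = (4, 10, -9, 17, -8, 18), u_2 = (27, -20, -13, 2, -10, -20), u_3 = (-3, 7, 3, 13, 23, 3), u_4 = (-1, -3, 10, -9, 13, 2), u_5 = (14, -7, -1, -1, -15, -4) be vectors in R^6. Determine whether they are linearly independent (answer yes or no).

Form the matrix with these vectors as rows and row reduce.
R2 ← R2 − (27/4)·R1: [0, -175/2, 191/4, -451/4, 44, -283/2]
R3 ← R3 + (3/4)·R1: [0, 29/2, -15/4, 103/4, 17, 33/2]
R4 ← R4 + (1/4)·R1: [0, -1/2, 31/4, -19/4, 11, 13/2]
R5 ← R5 − (7/2)·R1: [0, -42, 61/2, -121/2, 13, -67]
R3 ← R3 + (29/175)·R2: [0, 0, 1457/350, 2473/350, 4251/175, -1216/175]
R4 ← R4 − (1/175)·R2: [0, 0, 2617/350, -1437/350, 1881/175, 1279/175]
R5 ← R5 − (12/25)·R2: [0, 0, 379/50, -319/50, -203/25, 23/25]
R4 ← R4 − (2617/1457)·R3: [0, 0, 0, -24473/1457, -47910/1457, 28833/1457]
R5 ← R5 − (2653/1457)·R3: [0, 0, 0, -28041/1457, -76276/1457, 19775/1457]
R5 ← R5 − (28041/24473)·R4: [0, 0, 0, 0, -359134/24473, -222754/24473]
5 nonzero rows, so the 5 vectors span a space of dimension 5.
Since 5 = 5, the vectors are linearly independent.

yes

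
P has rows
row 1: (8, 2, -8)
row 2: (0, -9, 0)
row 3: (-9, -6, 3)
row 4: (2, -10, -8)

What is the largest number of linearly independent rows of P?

Row reduce to echelon form.
R3 ← R3 + (9/8)·R1: [0, -15/4, -6]
R4 ← R4 − (1/4)·R1: [0, -21/2, -6]
R3 ← R3 − (5/12)·R2: [0, 0, -6]
R4 ← R4 − (7/6)·R2: [0, 0, -6]
R4 ← R4 − R3: [0, 0, 0]
Echelon form has 3 nonzero rows, so rank(P) = 3.
The rank gives the maximum number of linearly independent rows: 3.

3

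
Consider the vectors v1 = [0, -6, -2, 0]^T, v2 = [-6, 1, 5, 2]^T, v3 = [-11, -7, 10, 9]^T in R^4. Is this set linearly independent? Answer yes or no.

yes

Form the matrix with these vectors as rows and row reduce.
Swap R1 ↔ R2
R3 ← R3 − (11/6)·R1: [0, -53/6, 5/6, 16/3]
R3 ← R3 − (53/36)·R2: [0, 0, 34/9, 16/3]
3 nonzero rows, so the 3 vectors span a space of dimension 3.
Since 3 = 3, the vectors are linearly independent.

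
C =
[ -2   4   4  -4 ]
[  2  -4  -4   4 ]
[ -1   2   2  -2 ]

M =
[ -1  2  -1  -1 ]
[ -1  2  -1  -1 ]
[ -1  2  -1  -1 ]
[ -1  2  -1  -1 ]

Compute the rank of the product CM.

First compute CM:
[[ -2,   4,  -2,  -2],
 [  2,  -4,   2,   2],
 [ -1,   2,  -1,  -1]]
Now row reduce the product.
R2 ← R2 + R1: [0, 0, 0, 0]
R3 ← R3 − (1/2)·R1: [0, 0, 0, 0]
1 nonzero row, so rank(CM) = 1.

1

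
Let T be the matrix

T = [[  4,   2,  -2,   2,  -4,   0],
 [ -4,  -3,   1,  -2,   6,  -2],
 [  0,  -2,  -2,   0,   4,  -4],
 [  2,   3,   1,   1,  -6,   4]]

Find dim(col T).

2

Row reduce to echelon form.
R2 ← R2 + R1: [0, -1, -1, 0, 2, -2]
R4 ← R4 − (1/2)·R1: [0, 2, 2, 0, -4, 4]
R3 ← R3 − (2)·R2: [0, 0, 0, 0, 0, 0]
R4 ← R4 + (2)·R2: [0, 0, 0, 0, 0, 0]
Echelon form has 2 nonzero rows, so rank(T) = 2.
The column space has dimension equal to the rank: 2.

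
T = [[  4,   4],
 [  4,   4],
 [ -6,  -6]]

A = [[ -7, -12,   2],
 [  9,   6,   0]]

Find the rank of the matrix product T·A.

First compute TA:
[[  8, -24,   8],
 [  8, -24,   8],
 [-12,  36, -12]]
Now row reduce the product.
R2 ← R2 − R1: [0, 0, 0]
R3 ← R3 + (3/2)·R1: [0, 0, 0]
1 nonzero row, so rank(TA) = 1.

1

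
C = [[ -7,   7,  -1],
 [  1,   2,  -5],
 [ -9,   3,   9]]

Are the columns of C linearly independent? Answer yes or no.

no

Row reduce C to echelon form.
R2 ← R2 + (1/7)·R1: [0, 3, -36/7]
R3 ← R3 − (9/7)·R1: [0, -6, 72/7]
R3 ← R3 + (2)·R2: [0, 0, 0]
2 pivots among 3 columns.
Only 2 < 3 pivot columns, so the columns are linearly dependent.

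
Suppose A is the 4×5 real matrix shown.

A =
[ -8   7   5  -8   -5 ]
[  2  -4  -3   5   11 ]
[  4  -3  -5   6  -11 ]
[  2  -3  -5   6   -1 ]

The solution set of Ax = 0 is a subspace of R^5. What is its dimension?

Row reduce to echelon form.
R2 ← R2 + (1/4)·R1: [0, -9/4, -7/4, 3, 39/4]
R3 ← R3 + (1/2)·R1: [0, 1/2, -5/2, 2, -27/2]
R4 ← R4 + (1/4)·R1: [0, -5/4, -15/4, 4, -9/4]
R3 ← R3 + (2/9)·R2: [0, 0, -26/9, 8/3, -34/3]
R4 ← R4 − (5/9)·R2: [0, 0, -25/9, 7/3, -23/3]
R4 ← R4 − (25/26)·R3: [0, 0, 0, -3/13, 42/13]
4 nonzero rows, so rank(A) = 4.
A has 5 columns; by rank–nullity, nullity = 5 − 4 = 1.

1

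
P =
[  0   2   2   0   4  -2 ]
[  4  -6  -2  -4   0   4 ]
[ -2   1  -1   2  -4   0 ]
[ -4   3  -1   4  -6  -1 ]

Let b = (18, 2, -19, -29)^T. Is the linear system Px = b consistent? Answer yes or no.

yes

Row reduce the augmented matrix [P | b].
Swap R1 ↔ R2
R3 ← R3 + (1/2)·R1: [0, -2, -2, 0, -4, 2, -18]
R4 ← R4 + R1: [0, -3, -3, 0, -6, 3, -27]
R3 ← R3 + R2: [0, 0, 0, 0, 0, 0, 0]
R4 ← R4 + (3/2)·R2: [0, 0, 0, 0, 0, 0, 0]
The echelon form has 2 nonzero rows, and every pivot lies in the first 6 columns, so rank(P) = rank([P|b]) = 2.
The system is consistent.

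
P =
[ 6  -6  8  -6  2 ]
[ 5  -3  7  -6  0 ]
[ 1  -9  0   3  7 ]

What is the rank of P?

2

Row reduce to echelon form.
R2 ← R2 − (5/6)·R1: [0, 2, 1/3, -1, -5/3]
R3 ← R3 − (1/6)·R1: [0, -8, -4/3, 4, 20/3]
R3 ← R3 + (4)·R2: [0, 0, 0, 0, 0]
Echelon form has 2 nonzero rows, so rank(P) = 2.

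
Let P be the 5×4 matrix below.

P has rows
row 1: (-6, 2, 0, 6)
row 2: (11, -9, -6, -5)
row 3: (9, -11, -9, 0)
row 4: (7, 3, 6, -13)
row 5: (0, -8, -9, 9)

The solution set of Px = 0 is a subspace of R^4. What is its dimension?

2

Row reduce to echelon form.
R2 ← R2 + (11/6)·R1: [0, -16/3, -6, 6]
R3 ← R3 + (3/2)·R1: [0, -8, -9, 9]
R4 ← R4 + (7/6)·R1: [0, 16/3, 6, -6]
R3 ← R3 − (3/2)·R2: [0, 0, 0, 0]
R4 ← R4 + R2: [0, 0, 0, 0]
R5 ← R5 − (3/2)·R2: [0, 0, 0, 0]
2 nonzero rows, so rank(P) = 2.
P has 4 columns; by rank–nullity, nullity = 4 − 2 = 2.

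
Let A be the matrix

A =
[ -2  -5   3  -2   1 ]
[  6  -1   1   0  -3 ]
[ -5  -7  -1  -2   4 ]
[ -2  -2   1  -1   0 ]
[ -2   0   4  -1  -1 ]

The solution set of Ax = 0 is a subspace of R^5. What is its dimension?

Row reduce to echelon form.
R2 ← R2 + (3)·R1: [0, -16, 10, -6, 0]
R3 ← R3 − (5/2)·R1: [0, 11/2, -17/2, 3, 3/2]
R4 ← R4 − R1: [0, 3, -2, 1, -1]
R5 ← R5 − R1: [0, 5, 1, 1, -2]
R3 ← R3 + (11/32)·R2: [0, 0, -81/16, 15/16, 3/2]
R4 ← R4 + (3/16)·R2: [0, 0, -1/8, -1/8, -1]
R5 ← R5 + (5/16)·R2: [0, 0, 33/8, -7/8, -2]
R4 ← R4 − (2/81)·R3: [0, 0, 0, -4/27, -28/27]
R5 ← R5 + (22/27)·R3: [0, 0, 0, -1/9, -7/9]
R5 ← R5 − (3/4)·R4: [0, 0, 0, 0, 0]
4 nonzero rows, so rank(A) = 4.
A has 5 columns; by rank–nullity, nullity = 5 − 4 = 1.

1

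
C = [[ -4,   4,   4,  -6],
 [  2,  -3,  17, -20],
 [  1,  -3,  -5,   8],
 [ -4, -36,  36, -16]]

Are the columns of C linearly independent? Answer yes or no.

Row reduce C to echelon form.
R2 ← R2 + (1/2)·R1: [0, -1, 19, -23]
R3 ← R3 + (1/4)·R1: [0, -2, -4, 13/2]
R4 ← R4 − R1: [0, -40, 32, -10]
R3 ← R3 − (2)·R2: [0, 0, -42, 105/2]
R4 ← R4 − (40)·R2: [0, 0, -728, 910]
R4 ← R4 − (52/3)·R3: [0, 0, 0, 0]
3 pivots among 4 columns.
Only 3 < 4 pivot columns, so the columns are linearly dependent.

no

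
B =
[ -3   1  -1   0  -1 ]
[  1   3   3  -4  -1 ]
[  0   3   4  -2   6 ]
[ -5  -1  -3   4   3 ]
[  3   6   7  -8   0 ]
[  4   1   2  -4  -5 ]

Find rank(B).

Row reduce to echelon form.
R2 ← R2 + (1/3)·R1: [0, 10/3, 8/3, -4, -4/3]
R4 ← R4 − (5/3)·R1: [0, -8/3, -4/3, 4, 14/3]
R5 ← R5 + R1: [0, 7, 6, -8, -1]
R6 ← R6 + (4/3)·R1: [0, 7/3, 2/3, -4, -19/3]
R3 ← R3 − (9/10)·R2: [0, 0, 8/5, 8/5, 36/5]
R4 ← R4 + (4/5)·R2: [0, 0, 4/5, 4/5, 18/5]
R5 ← R5 − (21/10)·R2: [0, 0, 2/5, 2/5, 9/5]
R6 ← R6 − (7/10)·R2: [0, 0, -6/5, -6/5, -27/5]
R4 ← R4 − (1/2)·R3: [0, 0, 0, 0, 0]
R5 ← R5 − (1/4)·R3: [0, 0, 0, 0, 0]
R6 ← R6 + (3/4)·R3: [0, 0, 0, 0, 0]
Echelon form has 3 nonzero rows, so rank(B) = 3.

3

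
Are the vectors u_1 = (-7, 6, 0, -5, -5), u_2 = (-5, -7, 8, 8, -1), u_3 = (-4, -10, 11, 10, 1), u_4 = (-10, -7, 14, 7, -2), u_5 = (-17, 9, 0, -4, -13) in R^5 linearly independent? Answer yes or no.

no

Form the matrix with these vectors as rows and row reduce.
R2 ← R2 − (5/7)·R1: [0, -79/7, 8, 81/7, 18/7]
R3 ← R3 − (4/7)·R1: [0, -94/7, 11, 90/7, 27/7]
R4 ← R4 − (10/7)·R1: [0, -109/7, 14, 99/7, 36/7]
R5 ← R5 − (17/7)·R1: [0, -39/7, 0, 57/7, -6/7]
R3 ← R3 − (94/79)·R2: [0, 0, 117/79, -72/79, 63/79]
R4 ← R4 − (109/79)·R2: [0, 0, 234/79, -144/79, 126/79]
R5 ← R5 − (39/79)·R2: [0, 0, -312/79, 192/79, -168/79]
R4 ← R4 − (2)·R3: [0, 0, 0, 0, 0]
R5 ← R5 + (8/3)·R3: [0, 0, 0, 0, 0]
3 nonzero rows, so the 5 vectors span a space of dimension 3.
Since 3 < 5, the vectors are linearly dependent.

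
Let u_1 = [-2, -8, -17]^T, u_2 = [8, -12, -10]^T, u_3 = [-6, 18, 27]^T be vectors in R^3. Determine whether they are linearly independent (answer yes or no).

yes

Form the matrix with these vectors as rows and row reduce.
R2 ← R2 + (4)·R1: [0, -44, -78]
R3 ← R3 − (3)·R1: [0, 42, 78]
R3 ← R3 + (21/22)·R2: [0, 0, 39/11]
3 nonzero rows, so the 3 vectors span a space of dimension 3.
Since 3 = 3, the vectors are linearly independent.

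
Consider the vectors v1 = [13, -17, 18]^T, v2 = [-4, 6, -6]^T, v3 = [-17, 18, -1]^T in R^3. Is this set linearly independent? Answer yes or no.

yes

Form the matrix with these vectors as rows and row reduce.
R2 ← R2 + (4/13)·R1: [0, 10/13, -6/13]
R3 ← R3 + (17/13)·R1: [0, -55/13, 293/13]
R3 ← R3 + (11/2)·R2: [0, 0, 20]
3 nonzero rows, so the 3 vectors span a space of dimension 3.
Since 3 = 3, the vectors are linearly independent.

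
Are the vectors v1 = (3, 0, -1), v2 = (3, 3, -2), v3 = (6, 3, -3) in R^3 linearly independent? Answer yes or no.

no

Form the matrix with these vectors as rows and row reduce.
R2 ← R2 − R1: [0, 3, -1]
R3 ← R3 − (2)·R1: [0, 3, -1]
R3 ← R3 − R2: [0, 0, 0]
2 nonzero rows, so the 3 vectors span a space of dimension 2.
Since 2 < 3, the vectors are linearly dependent.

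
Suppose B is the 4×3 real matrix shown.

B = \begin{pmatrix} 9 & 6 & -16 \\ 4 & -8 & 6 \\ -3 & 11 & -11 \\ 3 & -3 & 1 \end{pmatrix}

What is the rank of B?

3

Row reduce to echelon form.
R2 ← R2 − (4/9)·R1: [0, -32/3, 118/9]
R3 ← R3 + (1/3)·R1: [0, 13, -49/3]
R4 ← R4 − (1/3)·R1: [0, -5, 19/3]
R3 ← R3 + (39/32)·R2: [0, 0, -17/48]
R4 ← R4 − (15/32)·R2: [0, 0, 3/16]
R4 ← R4 + (9/17)·R3: [0, 0, 0]
Echelon form has 3 nonzero rows, so rank(B) = 3.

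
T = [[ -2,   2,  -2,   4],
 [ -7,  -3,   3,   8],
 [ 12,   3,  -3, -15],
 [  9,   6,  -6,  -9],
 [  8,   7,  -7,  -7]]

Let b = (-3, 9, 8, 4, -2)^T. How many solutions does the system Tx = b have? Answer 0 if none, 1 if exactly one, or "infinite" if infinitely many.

Row reduce the augmented matrix [T | b].
R2 ← R2 − (7/2)·R1: [0, -10, 10, -6, 39/2]
R3 ← R3 + (6)·R1: [0, 15, -15, 9, -10]
R4 ← R4 + (9/2)·R1: [0, 15, -15, 9, -19/2]
R5 ← R5 + (4)·R1: [0, 15, -15, 9, -14]
R3 ← R3 + (3/2)·R2: [0, 0, 0, 0, 77/4]
R4 ← R4 + (3/2)·R2: [0, 0, 0, 0, 79/4]
R5 ← R5 + (3/2)·R2: [0, 0, 0, 0, 61/4]
R4 ← R4 − (79/77)·R3: [0, 0, 0, 0, 0]
R5 ← R5 − (61/77)·R3: [0, 0, 0, 0, 0]
The echelon form has 3 nonzero rows; the last pivot sits in the augmented column, so rank(T) = 2 but rank([T|b]) = 3.
Since the ranks differ, the system is inconsistent.
It has no solutions.

0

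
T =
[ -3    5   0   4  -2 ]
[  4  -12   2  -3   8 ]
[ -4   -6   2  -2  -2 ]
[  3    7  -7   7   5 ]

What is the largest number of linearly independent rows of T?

Row reduce to echelon form.
R2 ← R2 + (4/3)·R1: [0, -16/3, 2, 7/3, 16/3]
R3 ← R3 − (4/3)·R1: [0, -38/3, 2, -22/3, 2/3]
R4 ← R4 + R1: [0, 12, -7, 11, 3]
R3 ← R3 − (19/8)·R2: [0, 0, -11/4, -103/8, -12]
R4 ← R4 + (9/4)·R2: [0, 0, -5/2, 65/4, 15]
R4 ← R4 − (10/11)·R3: [0, 0, 0, 615/22, 285/11]
Echelon form has 4 nonzero rows, so rank(T) = 4.
The rank gives the maximum number of linearly independent rows: 4.

4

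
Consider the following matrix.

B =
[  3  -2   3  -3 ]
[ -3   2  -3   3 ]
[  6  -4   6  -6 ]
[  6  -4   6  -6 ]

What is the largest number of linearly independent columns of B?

Row reduce to echelon form.
R2 ← R2 + R1: [0, 0, 0, 0]
R3 ← R3 − (2)·R1: [0, 0, 0, 0]
R4 ← R4 − (2)·R1: [0, 0, 0, 0]
Echelon form has 1 nonzero row, so rank(B) = 1.
The rank gives the maximum number of linearly independent columns: 1.

1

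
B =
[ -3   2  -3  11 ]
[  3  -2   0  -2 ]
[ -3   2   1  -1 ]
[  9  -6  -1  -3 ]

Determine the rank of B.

2

Row reduce to echelon form.
R2 ← R2 + R1: [0, 0, -3, 9]
R3 ← R3 − R1: [0, 0, 4, -12]
R4 ← R4 + (3)·R1: [0, 0, -10, 30]
R3 ← R3 + (4/3)·R2: [0, 0, 0, 0]
R4 ← R4 − (10/3)·R2: [0, 0, 0, 0]
Echelon form has 2 nonzero rows, so rank(B) = 2.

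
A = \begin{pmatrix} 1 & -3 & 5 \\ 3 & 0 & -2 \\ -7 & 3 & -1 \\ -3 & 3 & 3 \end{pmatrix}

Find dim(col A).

3

Row reduce to echelon form.
R2 ← R2 − (3)·R1: [0, 9, -17]
R3 ← R3 + (7)·R1: [0, -18, 34]
R4 ← R4 + (3)·R1: [0, -6, 18]
R3 ← R3 + (2)·R2: [0, 0, 0]
R4 ← R4 + (2/3)·R2: [0, 0, 20/3]
Swap R3 ↔ R4
Echelon form has 3 nonzero rows, so rank(A) = 3.
The column space has dimension equal to the rank: 3.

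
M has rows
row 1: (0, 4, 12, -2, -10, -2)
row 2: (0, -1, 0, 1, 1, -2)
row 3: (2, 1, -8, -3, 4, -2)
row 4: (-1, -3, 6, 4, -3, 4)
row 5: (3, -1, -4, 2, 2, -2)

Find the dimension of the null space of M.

Row reduce to echelon form.
Swap R1 ↔ R3
R4 ← R4 + (1/2)·R1: [0, -5/2, 2, 5/2, -1, 3]
R5 ← R5 − (3/2)·R1: [0, -5/2, 8, 13/2, -4, 1]
R3 ← R3 + (4)·R2: [0, 0, 12, 2, -6, -10]
R4 ← R4 − (5/2)·R2: [0, 0, 2, 0, -7/2, 8]
R5 ← R5 − (5/2)·R2: [0, 0, 8, 4, -13/2, 6]
R4 ← R4 − (1/6)·R3: [0, 0, 0, -1/3, -5/2, 29/3]
R5 ← R5 − (2/3)·R3: [0, 0, 0, 8/3, -5/2, 38/3]
R5 ← R5 + (8)·R4: [0, 0, 0, 0, -45/2, 90]
5 nonzero rows, so rank(M) = 5.
M has 6 columns; by rank–nullity, nullity = 6 − 5 = 1.

1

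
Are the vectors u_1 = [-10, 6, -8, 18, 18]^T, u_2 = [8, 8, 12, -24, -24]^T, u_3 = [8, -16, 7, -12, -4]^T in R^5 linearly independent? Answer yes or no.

yes

Form the matrix with these vectors as rows and row reduce.
R2 ← R2 + (4/5)·R1: [0, 64/5, 28/5, -48/5, -48/5]
R3 ← R3 + (4/5)·R1: [0, -56/5, 3/5, 12/5, 52/5]
R3 ← R3 + (7/8)·R2: [0, 0, 11/2, -6, 2]
3 nonzero rows, so the 3 vectors span a space of dimension 3.
Since 3 = 3, the vectors are linearly independent.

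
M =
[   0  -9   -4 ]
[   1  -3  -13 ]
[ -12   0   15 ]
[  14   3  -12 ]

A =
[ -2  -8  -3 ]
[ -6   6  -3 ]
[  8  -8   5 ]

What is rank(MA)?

First compute MA:
[[ 22, -22,   7],
 [-88,  78, -59],
 [144, -24, 111],
 [-142,   2, -111]]
Now row reduce the product.
R2 ← R2 + (4)·R1: [0, -10, -31]
R3 ← R3 − (72/11)·R1: [0, 120, 717/11]
R4 ← R4 + (71/11)·R1: [0, -140, -724/11]
R3 ← R3 + (12)·R2: [0, 0, -3375/11]
R4 ← R4 − (14)·R2: [0, 0, 4050/11]
R4 ← R4 + (6/5)·R3: [0, 0, 0]
3 nonzero rows, so rank(MA) = 3.

3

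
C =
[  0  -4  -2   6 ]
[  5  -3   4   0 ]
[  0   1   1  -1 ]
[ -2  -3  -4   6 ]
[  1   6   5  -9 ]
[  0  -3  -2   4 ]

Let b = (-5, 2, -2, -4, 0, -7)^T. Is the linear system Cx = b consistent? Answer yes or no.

Row reduce the augmented matrix [C | b].
Swap R1 ↔ R2
R4 ← R4 + (2/5)·R1: [0, -21/5, -12/5, 6, -16/5]
R5 ← R5 − (1/5)·R1: [0, 33/5, 21/5, -9, -2/5]
R3 ← R3 + (1/4)·R2: [0, 0, 1/2, 1/2, -13/4]
R4 ← R4 − (21/20)·R2: [0, 0, -3/10, -3/10, 41/20]
R5 ← R5 + (33/20)·R2: [0, 0, 9/10, 9/10, -173/20]
R6 ← R6 − (3/4)·R2: [0, 0, -1/2, -1/2, -13/4]
R4 ← R4 + (3/5)·R3: [0, 0, 0, 0, 1/10]
R5 ← R5 − (9/5)·R3: [0, 0, 0, 0, -14/5]
R6 ← R6 + R3: [0, 0, 0, 0, -13/2]
R5 ← R5 + (28)·R4: [0, 0, 0, 0, 0]
R6 ← R6 + (65)·R4: [0, 0, 0, 0, 0]
The echelon form has 4 nonzero rows; the last pivot sits in the augmented column, so rank(C) = 3 but rank([C|b]) = 4.
Since the ranks differ, the system is inconsistent.

no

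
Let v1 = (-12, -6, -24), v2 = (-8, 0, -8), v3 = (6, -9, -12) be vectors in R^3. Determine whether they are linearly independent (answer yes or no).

no

Form the matrix with these vectors as rows and row reduce.
R2 ← R2 − (2/3)·R1: [0, 4, 8]
R3 ← R3 + (1/2)·R1: [0, -12, -24]
R3 ← R3 + (3)·R2: [0, 0, 0]
2 nonzero rows, so the 3 vectors span a space of dimension 2.
Since 2 < 3, the vectors are linearly dependent.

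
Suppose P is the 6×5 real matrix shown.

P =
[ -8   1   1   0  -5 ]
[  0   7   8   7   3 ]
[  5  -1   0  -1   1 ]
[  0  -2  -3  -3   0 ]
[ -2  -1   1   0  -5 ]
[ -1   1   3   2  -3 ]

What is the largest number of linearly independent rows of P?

Row reduce to echelon form.
R3 ← R3 + (5/8)·R1: [0, -3/8, 5/8, -1, -17/8]
R5 ← R5 − (1/4)·R1: [0, -5/4, 3/4, 0, -15/4]
R6 ← R6 − (1/8)·R1: [0, 7/8, 23/8, 2, -19/8]
R3 ← R3 + (3/56)·R2: [0, 0, 59/56, -5/8, -55/28]
R4 ← R4 + (2/7)·R2: [0, 0, -5/7, -1, 6/7]
R5 ← R5 + (5/28)·R2: [0, 0, 61/28, 5/4, -45/14]
R6 ← R6 − (1/8)·R2: [0, 0, 15/8, 9/8, -11/4]
R4 ← R4 + (40/59)·R3: [0, 0, 0, -84/59, -28/59]
R5 ← R5 − (122/59)·R3: [0, 0, 0, 150/59, 50/59]
R6 ← R6 − (105/59)·R3: [0, 0, 0, 132/59, 44/59]
R5 ← R5 + (25/14)·R4: [0, 0, 0, 0, 0]
R6 ← R6 + (11/7)·R4: [0, 0, 0, 0, 0]
Echelon form has 4 nonzero rows, so rank(P) = 4.
The rank gives the maximum number of linearly independent rows: 4.

4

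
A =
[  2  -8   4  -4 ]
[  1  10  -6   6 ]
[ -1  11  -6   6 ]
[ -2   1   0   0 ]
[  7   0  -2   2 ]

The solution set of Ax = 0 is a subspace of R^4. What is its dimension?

Row reduce to echelon form.
R2 ← R2 − (1/2)·R1: [0, 14, -8, 8]
R3 ← R3 + (1/2)·R1: [0, 7, -4, 4]
R4 ← R4 + R1: [0, -7, 4, -4]
R5 ← R5 − (7/2)·R1: [0, 28, -16, 16]
R3 ← R3 − (1/2)·R2: [0, 0, 0, 0]
R4 ← R4 + (1/2)·R2: [0, 0, 0, 0]
R5 ← R5 − (2)·R2: [0, 0, 0, 0]
2 nonzero rows, so rank(A) = 2.
A has 4 columns; by rank–nullity, nullity = 4 − 2 = 2.

2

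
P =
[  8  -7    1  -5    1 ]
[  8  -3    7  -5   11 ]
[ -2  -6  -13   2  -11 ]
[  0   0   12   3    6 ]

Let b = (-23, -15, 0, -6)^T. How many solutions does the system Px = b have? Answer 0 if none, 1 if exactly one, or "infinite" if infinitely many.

infinite

Row reduce the augmented matrix [P | b].
R2 ← R2 − R1: [0, 4, 6, 0, 10, 8]
R3 ← R3 + (1/4)·R1: [0, -31/4, -51/4, 3/4, -43/4, -23/4]
R3 ← R3 + (31/16)·R2: [0, 0, -9/8, 3/4, 69/8, 39/4]
R4 ← R4 + (32/3)·R3: [0, 0, 0, 11, 98, 98]
The echelon form has 4 nonzero rows, and every pivot lies in the first 5 columns, so rank(P) = rank([P|b]) = 4.
The system is consistent.
rank = 4 < 5 unknowns, so there are infinitely many solutions.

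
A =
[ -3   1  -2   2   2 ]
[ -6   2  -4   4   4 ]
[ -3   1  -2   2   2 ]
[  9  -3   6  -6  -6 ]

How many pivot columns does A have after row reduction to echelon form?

Row reduce to echelon form.
R2 ← R2 − (2)·R1: [0, 0, 0, 0, 0]
R3 ← R3 − R1: [0, 0, 0, 0, 0]
R4 ← R4 + (3)·R1: [0, 0, 0, 0, 0]
Echelon form has 1 nonzero row, so rank(A) = 1.
Each nonzero row contributes one pivot column: 1 pivot columns.

1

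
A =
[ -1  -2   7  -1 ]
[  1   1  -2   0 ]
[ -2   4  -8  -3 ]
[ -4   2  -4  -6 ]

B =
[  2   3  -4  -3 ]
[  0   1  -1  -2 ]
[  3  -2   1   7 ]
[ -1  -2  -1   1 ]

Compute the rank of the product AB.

First compute AB:
[[ 20, -17,  14,  55],
 [ -4,   8,  -7, -19],
 [-25,  20,  -1, -61],
 [-14,  10,  16, -26]]
Now row reduce the product.
R2 ← R2 + (1/5)·R1: [0, 23/5, -21/5, -8]
R3 ← R3 + (5/4)·R1: [0, -5/4, 33/2, 31/4]
R4 ← R4 + (7/10)·R1: [0, -19/10, 129/5, 25/2]
R3 ← R3 + (25/92)·R2: [0, 0, 1413/92, 513/92]
R4 ← R4 + (19/46)·R2: [0, 0, 1107/46, 423/46]
R4 ← R4 − (246/157)·R3: [0, 0, 0, 72/157]
4 nonzero rows, so rank(AB) = 4.

4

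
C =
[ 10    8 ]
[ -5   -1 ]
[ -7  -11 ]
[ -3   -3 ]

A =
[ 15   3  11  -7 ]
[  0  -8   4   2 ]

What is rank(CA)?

First compute CA:
[[150, -34, 142, -54],
 [-75,  -7, -59,  33],
 [-105,  67, -121,  27],
 [-45,  15, -45,  15]]
Now row reduce the product.
R2 ← R2 + (1/2)·R1: [0, -24, 12, 6]
R3 ← R3 + (7/10)·R1: [0, 216/5, -108/5, -54/5]
R4 ← R4 + (3/10)·R1: [0, 24/5, -12/5, -6/5]
R3 ← R3 + (9/5)·R2: [0, 0, 0, 0]
R4 ← R4 + (1/5)·R2: [0, 0, 0, 0]
2 nonzero rows, so rank(CA) = 2.

2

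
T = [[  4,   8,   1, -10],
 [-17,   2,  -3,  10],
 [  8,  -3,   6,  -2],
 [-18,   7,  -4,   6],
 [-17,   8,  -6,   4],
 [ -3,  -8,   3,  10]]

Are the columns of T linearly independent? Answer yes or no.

no

Row reduce T to echelon form.
R2 ← R2 + (17/4)·R1: [0, 36, 5/4, -65/2]
R3 ← R3 − (2)·R1: [0, -19, 4, 18]
R4 ← R4 + (9/2)·R1: [0, 43, 1/2, -39]
R5 ← R5 + (17/4)·R1: [0, 42, -7/4, -77/2]
R6 ← R6 + (3/4)·R1: [0, -2, 15/4, 5/2]
R3 ← R3 + (19/36)·R2: [0, 0, 671/144, 61/72]
R4 ← R4 − (43/36)·R2: [0, 0, -143/144, -13/72]
R5 ← R5 − (7/6)·R2: [0, 0, -77/24, -7/12]
R6 ← R6 + (1/18)·R2: [0, 0, 275/72, 25/36]
R4 ← R4 + (13/61)·R3: [0, 0, 0, 0]
R5 ← R5 + (42/61)·R3: [0, 0, 0, 0]
R6 ← R6 − (50/61)·R3: [0, 0, 0, 0]
3 pivots among 4 columns.
Only 3 < 4 pivot columns, so the columns are linearly dependent.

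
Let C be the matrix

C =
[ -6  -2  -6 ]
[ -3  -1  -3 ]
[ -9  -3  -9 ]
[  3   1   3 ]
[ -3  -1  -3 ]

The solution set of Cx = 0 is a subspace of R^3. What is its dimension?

Row reduce to echelon form.
R2 ← R2 − (1/2)·R1: [0, 0, 0]
R3 ← R3 − (3/2)·R1: [0, 0, 0]
R4 ← R4 + (1/2)·R1: [0, 0, 0]
R5 ← R5 − (1/2)·R1: [0, 0, 0]
1 nonzero row, so rank(C) = 1.
C has 3 columns; by rank–nullity, nullity = 3 − 1 = 2.

2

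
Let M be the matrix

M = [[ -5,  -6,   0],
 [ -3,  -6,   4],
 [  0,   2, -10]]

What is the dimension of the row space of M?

3

Row reduce to echelon form.
R2 ← R2 − (3/5)·R1: [0, -12/5, 4]
R3 ← R3 + (5/6)·R2: [0, 0, -20/3]
Echelon form has 3 nonzero rows, so rank(M) = 3.
The row space has dimension equal to the rank: 3.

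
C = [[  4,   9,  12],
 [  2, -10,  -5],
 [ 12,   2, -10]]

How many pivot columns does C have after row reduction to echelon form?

Row reduce to echelon form.
R2 ← R2 − (1/2)·R1: [0, -29/2, -11]
R3 ← R3 − (3)·R1: [0, -25, -46]
R3 ← R3 − (50/29)·R2: [0, 0, -784/29]
Echelon form has 3 nonzero rows, so rank(C) = 3.
Each nonzero row contributes one pivot column: 3 pivot columns.

3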